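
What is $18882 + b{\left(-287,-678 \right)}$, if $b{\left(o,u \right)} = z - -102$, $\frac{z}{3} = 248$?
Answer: $19728$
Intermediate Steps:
$z = 744$ ($z = 3 \cdot 248 = 744$)
$b{\left(o,u \right)} = 846$ ($b{\left(o,u \right)} = 744 - -102 = 744 + 102 = 846$)
$18882 + b{\left(-287,-678 \right)} = 18882 + 846 = 19728$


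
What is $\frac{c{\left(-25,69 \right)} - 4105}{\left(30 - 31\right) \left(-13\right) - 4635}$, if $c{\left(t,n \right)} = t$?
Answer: $\frac{2065}{2311} \approx 0.89355$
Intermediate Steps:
$\frac{c{\left(-25,69 \right)} - 4105}{\left(30 - 31\right) \left(-13\right) - 4635} = \frac{-25 - 4105}{\left(30 - 31\right) \left(-13\right) - 4635} = - \frac{4130}{\left(-1\right) \left(-13\right) - 4635} = - \frac{4130}{13 - 4635} = - \frac{4130}{-4622} = \left(-4130\right) \left(- \frac{1}{4622}\right) = \frac{2065}{2311}$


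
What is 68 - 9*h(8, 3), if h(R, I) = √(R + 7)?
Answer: 68 - 9*√15 ≈ 33.143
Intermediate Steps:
h(R, I) = √(7 + R)
68 - 9*h(8, 3) = 68 - 9*√(7 + 8) = 68 - 9*√15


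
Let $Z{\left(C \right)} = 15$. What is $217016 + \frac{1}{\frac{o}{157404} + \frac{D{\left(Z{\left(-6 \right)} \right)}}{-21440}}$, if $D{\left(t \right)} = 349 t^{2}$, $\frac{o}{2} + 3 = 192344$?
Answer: $\frac{44624473483528}{205628351} \approx 2.1702 \cdot 10^{5}$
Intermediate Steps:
$o = 384682$ ($o = -6 + 2 \cdot 192344 = -6 + 384688 = 384682$)
$217016 + \frac{1}{\frac{o}{157404} + \frac{D{\left(Z{\left(-6 \right)} \right)}}{-21440}} = 217016 + \frac{1}{\frac{384682}{157404} + \frac{349 \cdot 15^{2}}{-21440}} = 217016 + \frac{1}{384682 \cdot \frac{1}{157404} + 349 \cdot 225 \left(- \frac{1}{21440}\right)} = 217016 + \frac{1}{\frac{192341}{78702} + 78525 \left(- \frac{1}{21440}\right)} = 217016 + \frac{1}{\frac{192341}{78702} - \frac{15705}{4288}} = 217016 + \frac{1}{- \frac{205628351}{168737088}} = 217016 - \frac{168737088}{205628351} = \frac{44624473483528}{205628351}$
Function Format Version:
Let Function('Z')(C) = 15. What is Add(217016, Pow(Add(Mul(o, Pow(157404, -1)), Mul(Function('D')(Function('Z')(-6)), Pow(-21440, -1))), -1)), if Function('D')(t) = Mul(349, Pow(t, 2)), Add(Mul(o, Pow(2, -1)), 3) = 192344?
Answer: Rational(44624473483528, 205628351) ≈ 2.1702e+5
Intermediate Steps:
o = 384682 (o = Add(-6, Mul(2, 192344)) = Add(-6, 384688) = 384682)
Add(217016, Pow(Add(Mul(o, Pow(157404, -1)), Mul(Function('D')(Function('Z')(-6)), Pow(-21440, -1))), -1)) = Add(217016, Pow(Add(Mul(384682, Pow(157404, -1)), Mul(Mul(349, Pow(15, 2)), Pow(-21440, -1))), -1)) = Add(217016, Pow(Add(Mul(384682, Rational(1, 157404)), Mul(Mul(349, 225), Rational(-1, 21440))), -1)) = Add(217016, Pow(Add(Rational(192341, 78702), Mul(78525, Rational(-1, 21440))), -1)) = Add(217016, Pow(Add(Rational(192341, 78702), Rational(-15705, 4288)), -1)) = Add(217016, Pow(Rational(-205628351, 168737088), -1)) = Add(217016, Rational(-168737088, 205628351)) = Rational(44624473483528, 205628351)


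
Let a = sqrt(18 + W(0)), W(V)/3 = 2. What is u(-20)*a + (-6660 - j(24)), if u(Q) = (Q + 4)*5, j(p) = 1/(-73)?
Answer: -486179/73 - 160*sqrt(6) ≈ -7051.9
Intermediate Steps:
W(V) = 6 (W(V) = 3*2 = 6)
j(p) = -1/73
u(Q) = 20 + 5*Q (u(Q) = (4 + Q)*5 = 20 + 5*Q)
a = 2*sqrt(6) (a = sqrt(18 + 6) = sqrt(24) = 2*sqrt(6) ≈ 4.8990)
u(-20)*a + (-6660 - j(24)) = (20 + 5*(-20))*(2*sqrt(6)) + (-6660 - 1*(-1/73)) = (20 - 100)*(2*sqrt(6)) + (-6660 + 1/73) = -160*sqrt(6) - 486179/73 = -486179/73 - 160*sqrt(6)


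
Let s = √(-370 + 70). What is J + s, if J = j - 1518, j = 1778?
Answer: 260 + 10*I*√3 ≈ 260.0 + 17.32*I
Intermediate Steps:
J = 260 (J = 1778 - 1518 = 260)
s = 10*I*√3 (s = √(-300) = 10*I*√3 ≈ 17.32*I)
J + s = 260 + 10*I*√3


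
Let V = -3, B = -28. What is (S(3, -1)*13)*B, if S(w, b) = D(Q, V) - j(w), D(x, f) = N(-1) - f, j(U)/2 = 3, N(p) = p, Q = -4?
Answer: 1456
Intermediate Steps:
j(U) = 6 (j(U) = 2*3 = 6)
D(x, f) = -1 - f
S(w, b) = -4 (S(w, b) = (-1 - 1*(-3)) - 1*6 = (-1 + 3) - 6 = 2 - 6 = -4)
(S(3, -1)*13)*B = -4*13*(-28) = -52*(-28) = 1456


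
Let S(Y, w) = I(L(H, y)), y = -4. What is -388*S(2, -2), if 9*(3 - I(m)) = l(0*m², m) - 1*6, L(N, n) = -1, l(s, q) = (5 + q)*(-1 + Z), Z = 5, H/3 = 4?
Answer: -6596/9 ≈ -732.89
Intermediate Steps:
H = 12 (H = 3*4 = 12)
l(s, q) = 20 + 4*q (l(s, q) = (5 + q)*(-1 + 5) = (5 + q)*4 = 20 + 4*q)
I(m) = 13/9 - 4*m/9 (I(m) = 3 - ((20 + 4*m) - 1*6)/9 = 3 - ((20 + 4*m) - 6)/9 = 3 - (14 + 4*m)/9 = 3 + (-14/9 - 4*m/9) = 13/9 - 4*m/9)
S(Y, w) = 17/9 (S(Y, w) = 13/9 - 4/9*(-1) = 13/9 + 4/9 = 17/9)
-388*S(2, -2) = -388*17/9 = -6596/9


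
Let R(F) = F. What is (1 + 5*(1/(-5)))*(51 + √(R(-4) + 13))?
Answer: 0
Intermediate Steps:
(1 + 5*(1/(-5)))*(51 + √(R(-4) + 13)) = (1 + 5*(1/(-5)))*(51 + √(-4 + 13)) = (1 + 5*(1*(-⅕)))*(51 + √9) = (1 + 5*(-⅕))*(51 + 3) = (1 - 1)*54 = 0*54 = 0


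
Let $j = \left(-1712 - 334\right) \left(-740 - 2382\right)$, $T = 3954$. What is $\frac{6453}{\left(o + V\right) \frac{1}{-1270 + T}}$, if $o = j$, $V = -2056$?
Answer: $\frac{4329963}{1596389} \approx 2.7123$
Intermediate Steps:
$j = 6387612$ ($j = \left(-2046\right) \left(-3122\right) = 6387612$)
$o = 6387612$
$\frac{6453}{\left(o + V\right) \frac{1}{-1270 + T}} = \frac{6453}{\left(6387612 - 2056\right) \frac{1}{-1270 + 3954}} = \frac{6453}{6385556 \cdot \frac{1}{2684}} = \frac{6453}{\frac{1596389}{671}} = 6453 \cdot \frac{671}{1596389} = \frac{4329963}{1596389}$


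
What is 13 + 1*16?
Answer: 29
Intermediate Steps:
13 + 1*16 = 13 + 16 = 29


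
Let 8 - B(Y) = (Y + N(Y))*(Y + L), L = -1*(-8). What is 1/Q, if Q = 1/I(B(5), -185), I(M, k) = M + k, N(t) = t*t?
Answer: -567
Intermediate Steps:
N(t) = t**2
L = 8
B(Y) = 8 - (8 + Y)*(Y + Y**2) (B(Y) = 8 - (Y + Y**2)*(Y + 8) = 8 - (Y + Y**2)*(8 + Y) = 8 - (8 + Y)*(Y + Y**2))
Q = -1/567 (Q = 1/((8 - 1*5**3 - 9*5**2 - 8*5) - 185) = 1/((8 - 1*125 - 9*25 - 40) - 185) = 1/((8 - 125 - 225 - 40) - 185) = 1/(-382 - 185) = 1/(-567) = -1/567 ≈ -0.0017637)
1/Q = 1/(-1/567) = -567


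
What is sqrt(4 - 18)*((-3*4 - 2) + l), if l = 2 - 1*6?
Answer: -18*I*sqrt(14) ≈ -67.35*I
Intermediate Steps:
l = -4 (l = 2 - 6 = -4)
sqrt(4 - 18)*((-3*4 - 2) + l) = sqrt(4 - 18)*((-3*4 - 2) - 4) = sqrt(-14)*((-12 - 2) - 4) = (I*sqrt(14))*(-14 - 4) = (I*sqrt(14))*(-18) = -18*I*sqrt(14)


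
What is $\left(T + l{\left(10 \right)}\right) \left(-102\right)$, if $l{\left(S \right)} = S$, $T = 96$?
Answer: $-10812$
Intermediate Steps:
$\left(T + l{\left(10 \right)}\right) \left(-102\right) = \left(96 + 10\right) \left(-102\right) = 106 \left(-102\right) = -10812$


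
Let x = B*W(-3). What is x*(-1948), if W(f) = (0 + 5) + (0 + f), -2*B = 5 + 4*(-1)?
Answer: 1948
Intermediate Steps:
B = -½ (B = -(5 + 4*(-1))/2 = -(5 - 4)/2 = -½*1 = -½ ≈ -0.50000)
W(f) = 5 + f
x = -1 (x = -(5 - 3)/2 = -½*2 = -1)
x*(-1948) = -1*(-1948) = 1948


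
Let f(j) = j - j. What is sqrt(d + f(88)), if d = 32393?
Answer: sqrt(32393) ≈ 179.98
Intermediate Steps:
f(j) = 0
sqrt(d + f(88)) = sqrt(32393 + 0) = sqrt(32393)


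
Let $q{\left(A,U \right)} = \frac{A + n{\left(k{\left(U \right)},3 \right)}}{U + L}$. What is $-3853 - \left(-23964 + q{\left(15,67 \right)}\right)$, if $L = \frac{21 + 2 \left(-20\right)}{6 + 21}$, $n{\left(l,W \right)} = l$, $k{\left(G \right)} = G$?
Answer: $\frac{17998238}{895} \approx 20110.0$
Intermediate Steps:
$L = - \frac{19}{27}$ ($L = \frac{21 - 40}{27} = \left(-19\right) \frac{1}{27} = - \frac{19}{27} \approx -0.7037$)
$q{\left(A,U \right)} = \frac{A + U}{- \frac{19}{27} + U}$ ($q{\left(A,U \right)} = \frac{A + U}{U - \frac{19}{27}} = \frac{A + U}{- \frac{19}{27} + U}$)
$-3853 - \left(-23964 + q{\left(15,67 \right)}\right) = -3853 - \left(-23964 + \frac{27 \left(15 + 67\right)}{-19 + 27 \cdot 67}\right) = -3853 - \left(-23964 + 27 \frac{1}{-19 + 1809} \cdot 82\right) = -3853 - \left(-23964 + 27 \cdot \frac{1}{1790} \cdot 82\right) = -3853 - \left(-23964 + \frac{1107}{895}\right) = -3853 - - \frac{21446673}{895} = -3853 + \frac{21446673}{895} = \frac{17998238}{895}$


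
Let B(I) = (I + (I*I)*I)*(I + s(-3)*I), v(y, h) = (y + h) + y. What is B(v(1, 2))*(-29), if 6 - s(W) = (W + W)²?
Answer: 228752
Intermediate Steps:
s(W) = 6 - 4*W² (s(W) = 6 - (W + W)² = 6 - (2*W)² = 6 - 4*W²)
v(y, h) = h + 2*y (v(y, h) = (h + y) + y = h + 2*y)
B(I) = -29*I*(I + I³) (B(I) = (I + (I*I)*I)*(I + (6 - 4*(-3)²)*I) = (I + I²*I)*(I + (6 - 4*9)*I) = (I + I³)*(I + (6 - 36)*I) = (I + I³)*(I - 30*I) = (I + I³)*(-29*I) = -29*I*(I + I³))
B(v(1, 2))*(-29) = (29*(2 + 2*1)²*(-1 - (2 + 2*1)²))*(-29) = (29*(2 + 2)²*(-1 - (2 + 2)²))*(-29) = (29*4²*(-1 - 1*4²))*(-29) = (29*16*(-1 - 1*16))*(-29) = (29*16*(-1 - 16))*(-29) = (29*16*(-17))*(-29) = -7888*(-29) = 228752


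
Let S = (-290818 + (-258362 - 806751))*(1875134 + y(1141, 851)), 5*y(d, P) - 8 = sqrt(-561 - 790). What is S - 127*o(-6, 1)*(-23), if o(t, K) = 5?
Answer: -12712772373193/5 - 1355931*I*sqrt(1351)/5 ≈ -2.5426e+12 - 9.9677e+6*I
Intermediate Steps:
y(d, P) = 8/5 + I*sqrt(1351)/5 (y(d, P) = 8/5 + sqrt(-561 - 790)/5 = 8/5 + sqrt(-1351)/5 = 8/5 + (I*sqrt(1351))/5 = 8/5 + I*sqrt(1351)/5)
S = -12712772446218/5 - 1355931*I*sqrt(1351)/5 (S = (-290818 + (-258362 - 806751))*(1875134 + (8/5 + I*sqrt(1351)/5)) = (-290818 - 1065113)*(9375678/5 + I*sqrt(1351)/5) = -1355931*(9375678/5 + I*sqrt(1351)/5) = -12712772446218/5 - 1355931*I*sqrt(1351)/5 ≈ -2.5426e+12 - 9.9677e+6*I)
S - 127*o(-6, 1)*(-23) = (-12712772446218/5 - 1355931*I*sqrt(1351)/5) - 127*5*(-23) = (-12712772446218/5 - 1355931*I*sqrt(1351)/5) - 635*(-23) = (-12712772446218/5 - 1355931*I*sqrt(1351)/5) + 14605 = -12712772373193/5 - 1355931*I*sqrt(1351)/5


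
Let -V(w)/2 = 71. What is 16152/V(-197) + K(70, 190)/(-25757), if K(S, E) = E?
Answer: -208027022/1828747 ≈ -113.75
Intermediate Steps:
V(w) = -142 (V(w) = -2*71 = -142)
16152/V(-197) + K(70, 190)/(-25757) = 16152/(-142) + 190/(-25757) = 16152*(-1/142) + 190*(-1/25757) = -8076/71 - 190/25757 = -208027022/1828747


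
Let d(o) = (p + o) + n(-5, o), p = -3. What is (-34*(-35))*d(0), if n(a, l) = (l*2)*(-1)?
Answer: -3570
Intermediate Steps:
n(a, l) = -2*l (n(a, l) = (2*l)*(-1) = -2*l)
d(o) = -3 - o (d(o) = (-3 + o) - 2*o = -3 - o)
(-34*(-35))*d(0) = (-34*(-35))*(-3 - 1*0) = 1190*(-3 + 0) = 1190*(-3) = -3570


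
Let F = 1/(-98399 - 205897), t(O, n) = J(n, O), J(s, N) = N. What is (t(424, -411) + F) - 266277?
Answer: -80898004489/304296 ≈ -2.6585e+5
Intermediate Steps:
t(O, n) = O
F = -1/304296 (F = 1/(-304296) = -1/304296 ≈ -3.2863e-6)
(t(424, -411) + F) - 266277 = (424 - 1/304296) - 266277 = 129021503/304296 - 266277 = -80898004489/304296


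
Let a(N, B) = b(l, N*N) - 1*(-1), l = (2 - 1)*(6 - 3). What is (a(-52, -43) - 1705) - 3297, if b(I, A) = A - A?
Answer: -5001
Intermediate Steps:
l = 3 (l = 1*3 = 3)
b(I, A) = 0
a(N, B) = 1 (a(N, B) = 0 - 1*(-1) = 0 + 1 = 1)
(a(-52, -43) - 1705) - 3297 = (1 - 1705) - 3297 = -1704 - 3297 = -5001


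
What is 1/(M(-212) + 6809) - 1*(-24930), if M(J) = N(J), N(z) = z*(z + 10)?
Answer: 1237350691/49633 ≈ 24930.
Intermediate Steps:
N(z) = z*(10 + z)
M(J) = J*(10 + J)
1/(M(-212) + 6809) - 1*(-24930) = 1/(-212*(10 - 212) + 6809) - 1*(-24930) = 1/(-212*(-202) + 6809) + 24930 = 1/(42824 + 6809) + 24930 = 1/49633 + 24930 = 1237350691/49633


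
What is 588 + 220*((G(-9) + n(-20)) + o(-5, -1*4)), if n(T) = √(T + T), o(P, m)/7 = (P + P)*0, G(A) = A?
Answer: -1392 + 440*I*√10 ≈ -1392.0 + 1391.4*I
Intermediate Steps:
o(P, m) = 0 (o(P, m) = 7*((P + P)*0) = 7*((2*P)*0) = 7*0 = 0)
n(T) = √2*√T (n(T) = √(2*T) = √2*√T)
588 + 220*((G(-9) + n(-20)) + o(-5, -1*4)) = 588 + 220*((-9 + √2*√(-20)) + 0) = 588 + 220*((-9 + √2*(2*I*√5)) + 0) = 588 + 220*((-9 + 2*I*√10) + 0) = 588 + 220*(-9 + 2*I*√10) = 588 + (-1980 + 440*I*√10) = -1392 + 440*I*√10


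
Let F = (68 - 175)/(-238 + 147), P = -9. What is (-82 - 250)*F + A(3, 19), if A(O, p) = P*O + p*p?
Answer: -5130/91 ≈ -56.374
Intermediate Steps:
A(O, p) = p² - 9*O (A(O, p) = -9*O + p*p = -9*O + p² = p² - 9*O)
F = 107/91 (F = -107/(-91) = -107*(-1/91) = 107/91 ≈ 1.1758)
(-82 - 250)*F + A(3, 19) = (-82 - 250)*(107/91) + (19² - 9*3) = -332*107/91 + (361 - 27) = -35524/91 + 334 = -5130/91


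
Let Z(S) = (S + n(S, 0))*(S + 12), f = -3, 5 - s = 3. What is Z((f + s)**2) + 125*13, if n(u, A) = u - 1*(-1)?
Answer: 1664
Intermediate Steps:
s = 2 (s = 5 - 1*3 = 5 - 3 = 2)
n(u, A) = 1 + u (n(u, A) = u + 1 = 1 + u)
Z(S) = (1 + 2*S)*(12 + S) (Z(S) = (S + (1 + S))*(S + 12) = (1 + 2*S)*(12 + S))
Z((f + s)**2) + 125*13 = (12 + 2*((-3 + 2)**2)**2 + 25*(-3 + 2)**2) + 125*13 = (12 + 2*((-1)**2)**2 + 25*(-1)**2) + 1625 = (12 + 2*1**2 + 25*1) + 1625 = (12 + 2*1 + 25) + 1625 = (12 + 2 + 25) + 1625 = 39 + 1625 = 1664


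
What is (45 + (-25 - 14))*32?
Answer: 192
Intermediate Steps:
(45 + (-25 - 14))*32 = (45 - 39)*32 = 6*32 = 192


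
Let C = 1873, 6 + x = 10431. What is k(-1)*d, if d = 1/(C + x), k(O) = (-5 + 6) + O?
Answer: 0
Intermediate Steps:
x = 10425 (x = -6 + 10431 = 10425)
k(O) = 1 + O
d = 1/12298 (d = 1/(1873 + 10425) = 1/12298 ≈ 8.1314e-5)
k(-1)*d = (1 - 1)*(1/12298) = 0*(1/12298) = 0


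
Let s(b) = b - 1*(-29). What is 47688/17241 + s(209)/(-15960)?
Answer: 18023741/6551580 ≈ 2.7511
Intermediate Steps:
s(b) = 29 + b (s(b) = b + 29 = 29 + b)
47688/17241 + s(209)/(-15960) = 47688/17241 + (29 + 209)/(-15960) = 47688*(1/17241) + 238*(-1/15960) = 15896/5747 - 17/1140 = 18023741/6551580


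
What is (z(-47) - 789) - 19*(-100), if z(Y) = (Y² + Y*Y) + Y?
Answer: 5482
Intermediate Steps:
z(Y) = Y + 2*Y² (z(Y) = (Y² + Y²) + Y = 2*Y² + Y = Y + 2*Y²)
(z(-47) - 789) - 19*(-100) = (-47*(1 + 2*(-47)) - 789) - 19*(-100) = (-47*(1 - 94) - 789) + 1900 = (-47*(-93) - 789) + 1900 = (4371 - 789) + 1900 = 3582 + 1900 = 5482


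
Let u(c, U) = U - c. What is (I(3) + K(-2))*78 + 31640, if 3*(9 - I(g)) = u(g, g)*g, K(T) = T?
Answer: 32186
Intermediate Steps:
I(g) = 9 (I(g) = 9 - (g - g)*g/3 = 9 - 0*g = 9 - 1/3*0 = 9 + 0 = 9)
(I(3) + K(-2))*78 + 31640 = (9 - 2)*78 + 31640 = 7*78 + 31640 = 546 + 31640 = 32186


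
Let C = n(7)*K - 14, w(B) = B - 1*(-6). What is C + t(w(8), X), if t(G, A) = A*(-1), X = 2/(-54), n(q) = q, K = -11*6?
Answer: -12851/27 ≈ -475.96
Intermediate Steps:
K = -66
w(B) = 6 + B (w(B) = B + 6 = 6 + B)
X = -1/27 (X = 2*(-1/54) = -1/27 ≈ -0.037037)
t(G, A) = -A
C = -476 (C = 7*(-66) - 14 = -462 - 14 = -476)
C + t(w(8), X) = -476 - 1*(-1/27) = -476 + 1/27 = -12851/27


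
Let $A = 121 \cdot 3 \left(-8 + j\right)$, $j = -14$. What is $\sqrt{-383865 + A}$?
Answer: $3 i \sqrt{43539} \approx 625.98 i$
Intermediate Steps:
$A = -7986$ ($A = 121 \cdot 3 \left(-8 - 14\right) = 121 \cdot 3 \left(-22\right) = 121 \left(-66\right) = -7986$)
$\sqrt{-383865 + A} = \sqrt{-383865 - 7986} = \sqrt{-391851} = 3 i \sqrt{43539}$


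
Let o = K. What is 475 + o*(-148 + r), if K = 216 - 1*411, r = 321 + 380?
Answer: -107360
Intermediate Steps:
r = 701
K = -195 (K = 216 - 411 = -195)
o = -195
475 + o*(-148 + r) = 475 - 195*(-148 + 701) = 475 - 195*553 = 475 - 107835 = -107360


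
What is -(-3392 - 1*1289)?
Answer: 4681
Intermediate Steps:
-(-3392 - 1*1289) = -(-3392 - 1289) = -1*(-4681) = 4681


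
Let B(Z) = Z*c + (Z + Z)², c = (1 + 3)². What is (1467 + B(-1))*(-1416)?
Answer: -2060280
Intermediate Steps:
c = 16 (c = 4² = 16)
B(Z) = 4*Z² + 16*Z (B(Z) = Z*16 + (Z + Z)² = 16*Z + (2*Z)² = 16*Z + 4*Z² = 4*Z² + 16*Z)
(1467 + B(-1))*(-1416) = (1467 + 4*(-1)*(4 - 1))*(-1416) = (1467 + 4*(-1)*3)*(-1416) = (1467 - 12)*(-1416) = 1455*(-1416) = -2060280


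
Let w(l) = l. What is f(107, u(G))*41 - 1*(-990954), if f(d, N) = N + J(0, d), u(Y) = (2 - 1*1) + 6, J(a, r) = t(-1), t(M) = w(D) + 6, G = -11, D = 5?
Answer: 991692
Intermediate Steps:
t(M) = 11 (t(M) = 5 + 6 = 11)
J(a, r) = 11
u(Y) = 7 (u(Y) = (2 - 1) + 6 = 1 + 6 = 7)
f(d, N) = 11 + N (f(d, N) = N + 11 = 11 + N)
f(107, u(G))*41 - 1*(-990954) = (11 + 7)*41 - 1*(-990954) = 18*41 + 990954 = 738 + 990954 = 991692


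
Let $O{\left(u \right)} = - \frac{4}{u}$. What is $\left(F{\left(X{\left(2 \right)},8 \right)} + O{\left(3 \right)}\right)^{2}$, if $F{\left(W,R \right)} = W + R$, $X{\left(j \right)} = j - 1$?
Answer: $\frac{529}{9} \approx 58.778$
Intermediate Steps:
$X{\left(j \right)} = -1 + j$
$F{\left(W,R \right)} = R + W$
$\left(F{\left(X{\left(2 \right)},8 \right)} + O{\left(3 \right)}\right)^{2} = \left(\left(8 + \left(-1 + 2\right)\right) - \frac{4}{3}\right)^{2} = \left(\left(8 + 1\right) - \frac{4}{3}\right)^{2} = \left(9 - \frac{4}{3}\right)^{2} = \left(\frac{23}{3}\right)^{2} = \frac{529}{9}$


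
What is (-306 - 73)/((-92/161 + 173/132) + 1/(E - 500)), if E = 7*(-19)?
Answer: -24630452/47935 ≈ -513.83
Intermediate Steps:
E = -133
(-306 - 73)/((-92/161 + 173/132) + 1/(E - 500)) = (-306 - 73)/((-92/161 + 173/132) + 1/(-133 - 500)) = -379/((-92*1/161 + 173*(1/132)) + 1/(-633)) = -379/((-4/7 + 173/132) - 1/633) = -379/(683/924 - 1/633) = -379/47935/64988 = -379*64988/47935 = -24630452/47935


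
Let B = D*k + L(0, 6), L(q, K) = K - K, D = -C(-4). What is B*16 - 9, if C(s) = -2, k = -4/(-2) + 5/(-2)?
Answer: -25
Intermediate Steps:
k = -½ (k = -4*(-½) + 5*(-½) = 2 - 5/2 = -½ ≈ -0.50000)
D = 2 (D = -1*(-2) = 2)
L(q, K) = 0
B = -1 (B = 2*(-½) + 0 = -1 + 0 = -1)
B*16 - 9 = -1*16 - 9 = -16 - 9 = -25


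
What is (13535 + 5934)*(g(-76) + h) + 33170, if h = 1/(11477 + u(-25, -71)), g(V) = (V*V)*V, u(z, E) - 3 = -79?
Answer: -97437398914705/11401 ≈ -8.5464e+9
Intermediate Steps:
u(z, E) = -76 (u(z, E) = 3 - 79 = -76)
g(V) = V**3 (g(V) = V**2*V = V**3)
h = 1/11401 (h = 1/(11477 - 76) = 1/11401 ≈ 8.7712e-5)
(13535 + 5934)*(g(-76) + h) + 33170 = (13535 + 5934)*((-76)**3 + 1/11401) + 33170 = 19469*(-438976 + 1/11401) + 33170 = 19469*(-5004765375/11401) + 33170 = -97437777085875/11401 + 33170 = -97437398914705/11401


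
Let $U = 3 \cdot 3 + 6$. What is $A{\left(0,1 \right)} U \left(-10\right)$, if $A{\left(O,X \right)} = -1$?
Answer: $150$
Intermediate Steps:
$U = 15$ ($U = 9 + 6 = 15$)
$A{\left(0,1 \right)} U \left(-10\right) = \left(-1\right) 15 \left(-10\right) = \left(-15\right) \left(-10\right) = 150$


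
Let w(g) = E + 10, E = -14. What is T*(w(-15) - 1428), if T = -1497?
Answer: 2143704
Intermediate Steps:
w(g) = -4 (w(g) = -14 + 10 = -4)
T*(w(-15) - 1428) = -1497*(-4 - 1428) = -1497*(-1432) = 2143704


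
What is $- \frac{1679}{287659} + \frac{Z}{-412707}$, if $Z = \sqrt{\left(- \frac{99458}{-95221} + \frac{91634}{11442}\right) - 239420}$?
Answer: $- \frac{1679}{287659} - \frac{i \sqrt{1428708570559216905}}{1008188310969} \approx -0.0058368 - 0.0011856 i$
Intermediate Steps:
$Z = \frac{i \sqrt{1428708570559216905}}{2442867}$ ($Z = \sqrt{\left(\left(-99458\right) \left(- \frac{1}{95221}\right) + 91634 \cdot \frac{1}{11442}\right) - 239420} = \sqrt{\left(\frac{446}{427} + \frac{45817}{5721}\right) - 239420} = \sqrt{\frac{22115425}{2442867} - 239420} = \sqrt{- \frac{584849101715}{2442867}} = \frac{i \sqrt{1428708570559216905}}{2442867} \approx 489.3 i$)
$- \frac{1679}{287659} + \frac{Z}{-412707} = - \frac{1679}{287659} + \frac{\frac{1}{2442867} i \sqrt{1428708570559216905}}{-412707} = \left(-1679\right) \frac{1}{287659} + \frac{i \sqrt{1428708570559216905}}{2442867} \left(- \frac{1}{412707}\right) = - \frac{1679}{287659} - \frac{i \sqrt{1428708570559216905}}{1008188310969}$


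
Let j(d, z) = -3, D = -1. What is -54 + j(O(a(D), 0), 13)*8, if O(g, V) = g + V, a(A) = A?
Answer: -78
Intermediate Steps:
O(g, V) = V + g
-54 + j(O(a(D), 0), 13)*8 = -54 - 3*8 = -54 - 24 = -78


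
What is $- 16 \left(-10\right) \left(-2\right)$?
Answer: $-320$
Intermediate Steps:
$- 16 \left(-10\right) \left(-2\right) = - \left(-160\right) \left(-2\right) = \left(-1\right) 320 = -320$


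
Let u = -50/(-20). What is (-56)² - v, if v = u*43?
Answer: 6057/2 ≈ 3028.5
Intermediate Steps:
u = 5/2 (u = -50*(-1/20) = 5/2 ≈ 2.5000)
v = 215/2 (v = (5/2)*43 = 215/2 ≈ 107.50)
(-56)² - v = (-56)² - 1*215/2 = 3136 - 215/2 = 6057/2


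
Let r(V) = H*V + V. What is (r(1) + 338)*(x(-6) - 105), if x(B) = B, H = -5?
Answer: -37074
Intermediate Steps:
r(V) = -4*V (r(V) = -5*V + V = -4*V)
(r(1) + 338)*(x(-6) - 105) = (-4*1 + 338)*(-6 - 105) = (-4 + 338)*(-111) = 334*(-111) = -37074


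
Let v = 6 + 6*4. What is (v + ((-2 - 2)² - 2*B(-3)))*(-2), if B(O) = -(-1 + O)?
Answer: -76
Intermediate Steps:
v = 30 (v = 6 + 24 = 30)
B(O) = 1 - O
(v + ((-2 - 2)² - 2*B(-3)))*(-2) = (30 + ((-2 - 2)² - 2*(1 - 1*(-3))))*(-2) = (30 + ((-4)² - 2*(1 + 3)))*(-2) = (30 + (16 - 2*4))*(-2) = (30 + (16 - 8))*(-2) = (30 + 8)*(-2) = 38*(-2) = -76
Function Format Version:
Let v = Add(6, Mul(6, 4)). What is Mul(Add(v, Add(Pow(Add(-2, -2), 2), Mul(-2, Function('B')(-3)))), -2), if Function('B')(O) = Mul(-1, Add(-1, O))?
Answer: -76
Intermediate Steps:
v = 30 (v = Add(6, 24) = 30)
Function('B')(O) = Add(1, Mul(-1, O))
Mul(Add(v, Add(Pow(Add(-2, -2), 2), Mul(-2, Function('B')(-3)))), -2) = Mul(Add(30, Add(Pow(Add(-2, -2), 2), Mul(-2, Add(1, Mul(-1, -3))))), -2) = Mul(Add(30, Add(Pow(-4, 2), Mul(-2, Add(1, 3)))), -2) = Mul(Add(30, Add(16, Mul(-2, 4))), -2) = Mul(Add(30, Add(16, -8)), -2) = Mul(Add(30, 8), -2) = Mul(38, -2) = -76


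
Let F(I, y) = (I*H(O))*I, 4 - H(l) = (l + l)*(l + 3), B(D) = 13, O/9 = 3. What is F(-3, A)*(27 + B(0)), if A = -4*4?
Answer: -581760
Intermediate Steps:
O = 27 (O = 9*3 = 27)
H(l) = 4 - 2*l*(3 + l) (H(l) = 4 - (l + l)*(l + 3) = 4 - 2*l*(3 + l))
A = -16
F(I, y) = -1616*I**2 (F(I, y) = (I*(4 - 6*27 - 2*27**2))*I = (I*(4 - 162 - 2*729))*I = (I*(4 - 162 - 1458))*I = (I*(-1616))*I = (-1616*I)*I = -1616*I**2)
F(-3, A)*(27 + B(0)) = (-1616*(-3)**2)*(27 + 13) = -1616*9*40 = -14544*40 = -581760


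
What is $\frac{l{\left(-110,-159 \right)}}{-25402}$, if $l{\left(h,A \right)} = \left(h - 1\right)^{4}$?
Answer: $- \frac{151807041}{25402} \approx -5976.2$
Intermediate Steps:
$l{\left(h,A \right)} = \left(-1 + h\right)^{4}$ ($l{\left(h,A \right)} = \left(h - 1\right)^{4} = \left(-1 + h\right)^{4}$)
$\frac{l{\left(-110,-159 \right)}}{-25402} = \frac{\left(-1 - 110\right)^{4}}{-25402} = \left(-111\right)^{4} \left(- \frac{1}{25402}\right) = 151807041 \left(- \frac{1}{25402}\right) = - \frac{151807041}{25402}$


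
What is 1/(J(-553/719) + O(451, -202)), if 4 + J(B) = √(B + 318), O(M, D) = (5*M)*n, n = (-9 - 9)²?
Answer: 525312904/383802012440775 - √163995991/383802012440775 ≈ 1.3687e-6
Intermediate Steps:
n = 324 (n = (-18)² = 324)
O(M, D) = 1620*M (O(M, D) = (5*M)*324 = 1620*M)
J(B) = -4 + √(318 + B) (J(B) = -4 + √(B + 318) = -4 + √(318 + B))
1/(J(-553/719) + O(451, -202)) = 1/((-4 + √(318 - 553/719)) + 1620*451) = 1/((-4 + √(318 - 553*1/719)) + 730620) = 1/((-4 + √(318 - 553/719)) + 730620) = 1/((-4 + √(228089/719)) + 730620) = 1/((-4 + √163995991/719) + 730620) = 1/(730616 + √163995991/719)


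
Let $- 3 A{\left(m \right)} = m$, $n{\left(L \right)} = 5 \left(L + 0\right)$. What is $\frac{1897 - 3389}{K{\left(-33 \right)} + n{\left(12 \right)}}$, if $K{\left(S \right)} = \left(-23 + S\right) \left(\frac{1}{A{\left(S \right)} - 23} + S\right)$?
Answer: $- \frac{2238}{2869} \approx -0.78006$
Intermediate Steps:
$n{\left(L \right)} = 5 L$
$A{\left(m \right)} = - \frac{m}{3}$
$K{\left(S \right)} = \left(-23 + S\right) \left(S + \frac{1}{-23 - \frac{S}{3}}\right)$ ($K{\left(S \right)} = \left(-23 + S\right) \left(\frac{1}{- \frac{S}{3} - 23} + S\right) = \left(-23 + S\right) \left(\frac{1}{-23 - \frac{S}{3}} + S\right) = \left(-23 + S\right) \left(S + \frac{1}{-23 - \frac{S}{3}}\right)$)
$\frac{1897 - 3389}{K{\left(-33 \right)} + n{\left(12 \right)}} = \frac{1897 - 3389}{\frac{69 + \left(-33\right)^{3} - -52470 + 46 \left(-33\right)^{2}}{69 - 33} + 5 \cdot 12} = - \frac{1492}{\frac{69 - 35937 + 52470 + 46 \cdot 1089}{36} + 60} = - \frac{1492}{\frac{69 - 35937 + 52470 + 50094}{36} + 60} = - \frac{1492}{\frac{1}{36} \cdot 66696 + 60} = - \frac{1492}{\frac{5558}{3} + 60} = - \frac{1492}{\frac{5738}{3}} = \left(-1492\right) \frac{3}{5738} = - \frac{2238}{2869}$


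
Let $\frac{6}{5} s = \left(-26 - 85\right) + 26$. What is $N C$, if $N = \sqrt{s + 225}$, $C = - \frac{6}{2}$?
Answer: $- \frac{5 \sqrt{222}}{2} \approx -37.249$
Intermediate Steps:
$s = - \frac{425}{6}$ ($s = \frac{5 \left(\left(-26 - 85\right) + 26\right)}{6} = \frac{5 \left(-111 + 26\right)}{6} = \frac{5}{6} \left(-85\right) = - \frac{425}{6} \approx -70.833$)
$C = -3$ ($C = \left(-6\right) \frac{1}{2} = -3$)
$N = \frac{5 \sqrt{222}}{6}$ ($N = \sqrt{- \frac{425}{6} + 225} = \sqrt{\frac{925}{6}} = \frac{5 \sqrt{222}}{6} \approx 12.416$)
$N C = \frac{5 \sqrt{222}}{6} \left(-3\right) = - \frac{5 \sqrt{222}}{2}$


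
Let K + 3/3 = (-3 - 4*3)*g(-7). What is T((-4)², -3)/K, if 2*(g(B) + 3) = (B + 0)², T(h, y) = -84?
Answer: 168/647 ≈ 0.25966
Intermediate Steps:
g(B) = -3 + B²/2 (g(B) = -3 + (B + 0)²/2 = -3 + B²/2)
K = -647/2 (K = -1 + (-3 - 4*3)*(-3 + (½)*(-7)²) = -1 + (-3 - 12)*(-3 + (½)*49) = -1 - 15*(-3 + 49/2) = -1 - 15*43/2 = -1 - 645/2 = -647/2 ≈ -323.50)
T((-4)², -3)/K = -84/(-647/2) = -84*(-2/647) = 168/647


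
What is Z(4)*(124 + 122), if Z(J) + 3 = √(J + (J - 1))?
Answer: -738 + 246*√7 ≈ -87.145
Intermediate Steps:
Z(J) = -3 + √(-1 + 2*J) (Z(J) = -3 + √(J + (J - 1)) = -3 + √(J + (-1 + J)) = -3 + √(-1 + 2*J))
Z(4)*(124 + 122) = (-3 + √(-1 + 2*4))*(124 + 122) = (-3 + √(-1 + 8))*246 = (-3 + √7)*246 = -738 + 246*√7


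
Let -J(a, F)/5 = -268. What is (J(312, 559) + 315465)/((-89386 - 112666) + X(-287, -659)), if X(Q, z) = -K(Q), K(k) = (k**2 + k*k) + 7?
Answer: -316805/366797 ≈ -0.86371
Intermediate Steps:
J(a, F) = 1340 (J(a, F) = -5*(-268) = 1340)
K(k) = 7 + 2*k**2 (K(k) = (k**2 + k**2) + 7 = 2*k**2 + 7 = 7 + 2*k**2)
X(Q, z) = -7 - 2*Q**2 (X(Q, z) = -(7 + 2*Q**2) = -7 - 2*Q**2)
(J(312, 559) + 315465)/((-89386 - 112666) + X(-287, -659)) = (1340 + 315465)/((-89386 - 112666) + (-7 - 2*(-287)**2)) = 316805/(-202052 + (-7 - 2*82369)) = 316805/(-202052 + (-7 - 164738)) = 316805/(-202052 - 164745) = 316805/(-366797) = 316805*(-1/366797) = -316805/366797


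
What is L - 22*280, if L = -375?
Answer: -6535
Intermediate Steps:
L - 22*280 = -375 - 22*280 = -375 - 6160 = -6535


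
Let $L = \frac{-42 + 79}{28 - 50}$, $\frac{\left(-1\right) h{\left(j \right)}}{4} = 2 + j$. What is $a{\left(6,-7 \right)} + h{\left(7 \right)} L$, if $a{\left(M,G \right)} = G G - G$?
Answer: $\frac{1282}{11} \approx 116.55$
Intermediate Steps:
$a{\left(M,G \right)} = G^{2} - G$
$h{\left(j \right)} = -8 - 4 j$ ($h{\left(j \right)} = - 4 \left(2 + j\right) = -8 - 4 j$)
$L = - \frac{37}{22}$ ($L = \frac{37}{-22} = 37 \left(- \frac{1}{22}\right) = - \frac{37}{22} \approx -1.6818$)
$a{\left(6,-7 \right)} + h{\left(7 \right)} L = - 7 \left(-1 - 7\right) + \left(-8 - 28\right) \left(- \frac{37}{22}\right) = \left(-7\right) \left(-8\right) + \left(-8 - 28\right) \left(- \frac{37}{22}\right) = 56 - - \frac{666}{11} = 56 + \frac{666}{11} = \frac{1282}{11}$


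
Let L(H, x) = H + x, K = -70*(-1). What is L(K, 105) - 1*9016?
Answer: -8841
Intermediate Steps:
K = 70
L(K, 105) - 1*9016 = (70 + 105) - 1*9016 = 175 - 9016 = -8841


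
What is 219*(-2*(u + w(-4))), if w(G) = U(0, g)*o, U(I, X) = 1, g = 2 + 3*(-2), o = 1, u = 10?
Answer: -4818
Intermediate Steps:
g = -4 (g = 2 - 6 = -4)
w(G) = 1 (w(G) = 1*1 = 1)
219*(-2*(u + w(-4))) = 219*(-2*(10 + 1)) = 219*(-2*11) = 219*(-22) = -4818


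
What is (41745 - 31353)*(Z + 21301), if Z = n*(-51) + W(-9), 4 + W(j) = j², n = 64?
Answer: 188240688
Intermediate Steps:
W(j) = -4 + j²
Z = -3187 (Z = 64*(-51) + (-4 + (-9)²) = -3264 + (-4 + 81) = -3264 + 77 = -3187)
(41745 - 31353)*(Z + 21301) = (41745 - 31353)*(-3187 + 21301) = 10392*18114 = 188240688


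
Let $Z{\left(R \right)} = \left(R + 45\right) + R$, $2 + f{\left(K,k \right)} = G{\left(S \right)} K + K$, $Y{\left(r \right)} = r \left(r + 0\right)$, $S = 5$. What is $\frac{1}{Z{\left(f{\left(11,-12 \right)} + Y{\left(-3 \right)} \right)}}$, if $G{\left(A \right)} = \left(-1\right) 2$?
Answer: $\frac{1}{37} \approx 0.027027$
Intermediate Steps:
$G{\left(A \right)} = -2$
$Y{\left(r \right)} = r^{2}$ ($Y{\left(r \right)} = r r = r^{2}$)
$f{\left(K,k \right)} = -2 - K$ ($f{\left(K,k \right)} = -2 + \left(- 2 K + K\right) = -2 - K$)
$Z{\left(R \right)} = 45 + 2 R$ ($Z{\left(R \right)} = \left(45 + R\right) + R = 45 + 2 R$)
$\frac{1}{Z{\left(f{\left(11,-12 \right)} + Y{\left(-3 \right)} \right)}} = \frac{1}{45 + 2 \left(\left(-2 - 11\right) + \left(-3\right)^{2}\right)} = \frac{1}{45 + 2 \left(\left(-2 - 11\right) + 9\right)} = \frac{1}{45 + 2 \left(-13 + 9\right)} = \frac{1}{45 + 2 \left(-4\right)} = \frac{1}{45 - 8} = \frac{1}{37}$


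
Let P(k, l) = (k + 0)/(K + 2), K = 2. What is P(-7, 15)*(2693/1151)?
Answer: -18851/4604 ≈ -4.0945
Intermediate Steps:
P(k, l) = k/4 (P(k, l) = (k + 0)/(2 + 2) = k/4)
P(-7, 15)*(2693/1151) = ((1/4)*(-7))*(2693/1151) = -18851/(4*1151) = -7/4*2693/1151 = -18851/4604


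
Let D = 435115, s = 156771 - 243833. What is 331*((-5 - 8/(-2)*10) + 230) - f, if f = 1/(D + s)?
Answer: 30529468894/348053 ≈ 87715.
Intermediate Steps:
s = -87062
f = 1/348053 (f = 1/(435115 - 87062) = 1/348053 ≈ 2.8731e-6)
331*((-5 - 8/(-2)*10) + 230) - f = 331*((-5 - 8/(-2)*10) + 230) - 1*1/348053 = 331*((-5 - 8*(-1/2)*10) + 230) - 1/348053 = 331*((-5 + 4*10) + 230) - 1/348053 = 331*((-5 + 40) + 230) - 1/348053 = 331*(35 + 230) - 1/348053 = 331*265 - 1/348053 = 87715 - 1/348053 = 30529468894/348053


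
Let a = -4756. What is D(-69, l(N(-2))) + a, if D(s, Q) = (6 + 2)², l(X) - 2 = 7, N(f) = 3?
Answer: -4692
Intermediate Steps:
l(X) = 9 (l(X) = 2 + 7 = 9)
D(s, Q) = 64 (D(s, Q) = 8² = 64)
D(-69, l(N(-2))) + a = 64 - 4756 = -4692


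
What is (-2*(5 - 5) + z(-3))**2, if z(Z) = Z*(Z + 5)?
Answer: 36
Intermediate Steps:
z(Z) = Z*(5 + Z)
(-2*(5 - 5) + z(-3))**2 = (-2*(5 - 5) - 3*(5 - 3))**2 = (-2*0 - 3*2)**2 = (0 - 6)**2 = (-6)**2 = 36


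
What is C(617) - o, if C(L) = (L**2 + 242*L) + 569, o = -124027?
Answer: 654599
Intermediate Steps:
C(L) = 569 + L**2 + 242*L
C(617) - o = (569 + 617**2 + 242*617) - 1*(-124027) = (569 + 380689 + 149314) + 124027 = 530572 + 124027 = 654599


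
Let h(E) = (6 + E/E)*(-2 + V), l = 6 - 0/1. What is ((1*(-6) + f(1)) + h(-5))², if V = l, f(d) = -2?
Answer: 400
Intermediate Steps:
l = 6 (l = 6 - 0 = 6 - 1*0 = 6 + 0 = 6)
V = 6
h(E) = 28 (h(E) = (6 + E/E)*(-2 + 6) = (6 + 1)*4 = 7*4 = 28)
((1*(-6) + f(1)) + h(-5))² = ((1*(-6) - 2) + 28)² = ((-6 - 2) + 28)² = (-8 + 28)² = 20² = 400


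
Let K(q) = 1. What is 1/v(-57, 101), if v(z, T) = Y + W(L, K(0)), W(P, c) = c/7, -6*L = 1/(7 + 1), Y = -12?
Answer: -7/83 ≈ -0.084337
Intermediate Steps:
L = -1/48 (L = -1/(6*(7 + 1)) = -⅙/8 = -⅙*⅛ = -1/48 ≈ -0.020833)
W(P, c) = c/7 (W(P, c) = c*(⅐) = c/7)
v(z, T) = -83/7 (v(z, T) = -12 + (⅐)*1 = -12 + ⅐ = -83/7)
1/v(-57, 101) = 1/(-83/7) = -7/83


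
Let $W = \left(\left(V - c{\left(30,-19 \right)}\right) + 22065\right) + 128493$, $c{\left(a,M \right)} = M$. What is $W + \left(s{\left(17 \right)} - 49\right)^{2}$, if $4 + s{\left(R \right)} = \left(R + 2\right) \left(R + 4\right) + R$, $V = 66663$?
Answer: $349009$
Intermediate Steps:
$s{\left(R \right)} = -4 + R + \left(2 + R\right) \left(4 + R\right)$ ($s{\left(R \right)} = -4 + \left(\left(R + 2\right) \left(R + 4\right) + R\right) = -4 + \left(\left(2 + R\right) \left(4 + R\right) + R\right) = -4 + \left(R + \left(2 + R\right) \left(4 + R\right)\right) = -4 + R + \left(2 + R\right) \left(4 + R\right)$)
$W = 217240$ ($W = \left(\left(66663 - -19\right) + 22065\right) + 128493 = \left(\left(66663 + 19\right) + 22065\right) + 128493 = \left(66682 + 22065\right) + 128493 = 88747 + 128493 = 217240$)
$W + \left(s{\left(17 \right)} - 49\right)^{2} = 217240 + \left(\left(4 + 17^{2} + 7 \cdot 17\right) - 49\right)^{2} = 217240 + \left(\left(4 + 289 + 119\right) - 49\right)^{2} = 217240 + \left(412 - 49\right)^{2} = 217240 + 363^{2} = 217240 + 131769 = 349009$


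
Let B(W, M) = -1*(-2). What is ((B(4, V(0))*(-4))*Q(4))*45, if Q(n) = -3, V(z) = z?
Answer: 1080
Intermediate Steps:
B(W, M) = 2
((B(4, V(0))*(-4))*Q(4))*45 = ((2*(-4))*(-3))*45 = -8*(-3)*45 = 24*45 = 1080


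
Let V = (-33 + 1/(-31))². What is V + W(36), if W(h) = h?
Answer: 1083172/961 ≈ 1127.1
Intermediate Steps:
V = 1048576/961 (V = (-33 - 1/31)² = (-1024/31)² = 1048576/961 ≈ 1091.1)
V + W(36) = 1048576/961 + 36 = 1083172/961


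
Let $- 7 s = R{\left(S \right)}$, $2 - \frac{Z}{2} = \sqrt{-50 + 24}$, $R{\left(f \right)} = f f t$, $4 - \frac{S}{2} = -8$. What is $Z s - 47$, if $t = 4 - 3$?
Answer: $- \frac{2633}{7} + \frac{1152 i \sqrt{26}}{7} \approx -376.14 + 839.15 i$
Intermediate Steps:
$S = 24$ ($S = 8 - -16 = 8 + 16 = 24$)
$t = 1$ ($t = 4 - 3 = 1$)
$R{\left(f \right)} = f^{2}$ ($R{\left(f \right)} = f f 1 = f^{2} \cdot 1 = f^{2}$)
$Z = 4 - 2 i \sqrt{26}$ ($Z = 4 - 2 \sqrt{-50 + 24} = 4 - 2 \sqrt{-26} = 4 - 2 i \sqrt{26} \approx 4.0 - 10.198 i$)
$s = - \frac{576}{7}$ ($s = - \frac{24^{2}}{7} = \left(- \frac{1}{7}\right) 576 = - \frac{576}{7} \approx -82.286$)
$Z s - 47 = \left(4 - 2 i \sqrt{26}\right) \left(- \frac{576}{7}\right) - 47 = \left(- \frac{2304}{7} + \frac{1152 i \sqrt{26}}{7}\right) - 47 = - \frac{2633}{7} + \frac{1152 i \sqrt{26}}{7}$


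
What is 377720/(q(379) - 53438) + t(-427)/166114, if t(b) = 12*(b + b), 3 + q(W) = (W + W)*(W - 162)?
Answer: 6160659092/1844612913 ≈ 3.3398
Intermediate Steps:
q(W) = -3 + 2*W*(-162 + W) (q(W) = -3 + (W + W)*(W - 162) = -3 + (2*W)*(-162 + W) = -3 + 2*W*(-162 + W))
t(b) = 24*b (t(b) = 12*(2*b) = 24*b)
377720/(q(379) - 53438) + t(-427)/166114 = 377720/((-3 - 324*379 + 2*379**2) - 53438) + (24*(-427))/166114 = 377720/((-3 - 122796 + 2*143641) - 53438) - 10248*1/166114 = 377720/((-3 - 122796 + 287282) - 53438) - 5124/83057 = 377720/(164483 - 53438) - 5124/83057 = 377720/111045 - 5124/83057 = 377720*(1/111045) - 5124/83057 = 75544/22209 - 5124/83057 = 6160659092/1844612913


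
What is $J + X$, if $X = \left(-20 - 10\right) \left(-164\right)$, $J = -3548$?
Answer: $1372$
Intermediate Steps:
$X = 4920$ ($X = \left(-20 - 10\right) \left(-164\right) = \left(-30\right) \left(-164\right) = 4920$)
$J + X = -3548 + 4920 = 1372$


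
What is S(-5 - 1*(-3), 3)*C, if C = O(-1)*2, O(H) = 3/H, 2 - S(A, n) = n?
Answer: 6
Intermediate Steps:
S(A, n) = 2 - n
C = -6 (C = (3/(-1))*2 = (3*(-1))*2 = -3*2 = -6)
S(-5 - 1*(-3), 3)*C = (2 - 1*3)*(-6) = (2 - 3)*(-6) = -1*(-6) = 6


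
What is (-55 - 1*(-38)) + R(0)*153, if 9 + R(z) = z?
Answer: -1394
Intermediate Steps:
R(z) = -9 + z
(-55 - 1*(-38)) + R(0)*153 = (-55 - 1*(-38)) + (-9 + 0)*153 = (-55 + 38) - 9*153 = -17 - 1377 = -1394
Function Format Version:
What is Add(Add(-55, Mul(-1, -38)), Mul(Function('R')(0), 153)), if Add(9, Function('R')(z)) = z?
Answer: -1394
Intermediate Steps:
Function('R')(z) = Add(-9, z)
Add(Add(-55, Mul(-1, -38)), Mul(Function('R')(0), 153)) = Add(Add(-55, Mul(-1, -38)), Mul(Add(-9, 0), 153)) = Add(Add(-55, 38), Mul(-9, 153)) = Add(-17, -1377) = -1394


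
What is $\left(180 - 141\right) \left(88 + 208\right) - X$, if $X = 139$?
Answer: $11405$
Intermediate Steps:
$\left(180 - 141\right) \left(88 + 208\right) - X = \left(180 - 141\right) \left(88 + 208\right) - 139 = 39 \cdot 296 - 139 = 11544 - 139 = 11405$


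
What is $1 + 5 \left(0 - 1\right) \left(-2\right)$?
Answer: $11$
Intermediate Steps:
$1 + 5 \left(0 - 1\right) \left(-2\right) = 1 + 5 \left(-1\right) \left(-2\right) = 1 - -10 = 1 + 10 = 11$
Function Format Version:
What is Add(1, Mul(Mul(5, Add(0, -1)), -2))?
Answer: 11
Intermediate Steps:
Add(1, Mul(Mul(5, Add(0, -1)), -2)) = Add(1, Mul(Mul(5, -1), -2)) = Add(1, Mul(-5, -2)) = Add(1, 10) = 11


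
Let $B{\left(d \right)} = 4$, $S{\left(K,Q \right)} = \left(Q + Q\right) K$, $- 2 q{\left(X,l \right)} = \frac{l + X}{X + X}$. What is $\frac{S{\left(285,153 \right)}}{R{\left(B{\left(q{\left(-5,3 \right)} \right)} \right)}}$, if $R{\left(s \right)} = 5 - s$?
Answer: $87210$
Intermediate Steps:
$q{\left(X,l \right)} = - \frac{X + l}{4 X}$ ($q{\left(X,l \right)} = - \frac{\left(l + X\right) \frac{1}{X + X}}{2} = - \frac{\left(X + l\right) \frac{1}{2 X}}{2} = - \frac{\frac{1}{2} \frac{1}{X} \left(X + l\right)}{2} = - \frac{X + l}{4 X}$)
$S{\left(K,Q \right)} = 2 K Q$ ($S{\left(K,Q \right)} = 2 Q K = 2 K Q$)
$\frac{S{\left(285,153 \right)}}{R{\left(B{\left(q{\left(-5,3 \right)} \right)} \right)}} = \frac{2 \cdot 285 \cdot 153}{5 - 4} = \frac{87210}{5 - 4} = \frac{87210}{1} = 87210 \cdot 1 = 87210$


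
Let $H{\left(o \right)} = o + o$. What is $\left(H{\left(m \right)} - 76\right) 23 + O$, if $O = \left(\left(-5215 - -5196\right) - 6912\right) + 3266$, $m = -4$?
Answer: $-5597$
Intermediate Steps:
$H{\left(o \right)} = 2 o$
$O = -3665$ ($O = \left(\left(-5215 + 5196\right) - 6912\right) + 3266 = \left(-19 - 6912\right) + 3266 = -6931 + 3266 = -3665$)
$\left(H{\left(m \right)} - 76\right) 23 + O = \left(2 \left(-4\right) - 76\right) 23 - 3665 = \left(-8 - 76\right) 23 - 3665 = \left(-84\right) 23 - 3665 = -1932 - 3665 = -5597$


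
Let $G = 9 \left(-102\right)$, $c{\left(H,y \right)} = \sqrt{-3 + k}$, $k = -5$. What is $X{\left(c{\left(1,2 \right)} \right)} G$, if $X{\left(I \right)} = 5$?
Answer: $-4590$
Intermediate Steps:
$c{\left(H,y \right)} = 2 i \sqrt{2}$ ($c{\left(H,y \right)} = \sqrt{-3 - 5} = \sqrt{-8} = 2 i \sqrt{2}$)
$G = -918$
$X{\left(c{\left(1,2 \right)} \right)} G = 5 \left(-918\right) = -4590$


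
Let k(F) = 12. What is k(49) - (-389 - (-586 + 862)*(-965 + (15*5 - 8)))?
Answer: -247447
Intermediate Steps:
k(49) - (-389 - (-586 + 862)*(-965 + (15*5 - 8))) = 12 - (-389 - (-586 + 862)*(-965 + (15*5 - 8))) = 12 - (-389 - 276*(-965 + (75 - 8))) = 12 - (-389 - 276*(-965 + 67)) = 12 - (-389 - 276*(-898)) = 12 - (-389 - 1*(-247848)) = 12 - (-389 + 247848) = 12 - 1*247459 = 12 - 247459 = -247447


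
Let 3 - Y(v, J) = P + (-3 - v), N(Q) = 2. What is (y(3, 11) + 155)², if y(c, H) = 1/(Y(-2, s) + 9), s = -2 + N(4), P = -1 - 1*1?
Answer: 5410276/225 ≈ 24046.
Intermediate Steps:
P = -2 (P = -1 - 1 = -2)
s = 0 (s = -2 + 2 = 0)
Y(v, J) = 8 + v (Y(v, J) = 3 - (-2 + (-3 - v)) = 3 - (-5 - v) = 3 + (5 + v) = 8 + v)
y(c, H) = 1/15 (y(c, H) = 1/((8 - 2) + 9) = 1/(6 + 9) = 1/15)
(y(3, 11) + 155)² = (1/15 + 155)² = (2326/15)² = 5410276/225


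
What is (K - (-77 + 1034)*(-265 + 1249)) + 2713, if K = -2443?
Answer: -941418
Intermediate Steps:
(K - (-77 + 1034)*(-265 + 1249)) + 2713 = (-2443 - (-77 + 1034)*(-265 + 1249)) + 2713 = (-2443 - 957*984) + 2713 = (-2443 - 1*941688) + 2713 = (-2443 - 941688) + 2713 = -944131 + 2713 = -941418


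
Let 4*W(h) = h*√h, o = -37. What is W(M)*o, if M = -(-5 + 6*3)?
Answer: 481*I*√13/4 ≈ 433.57*I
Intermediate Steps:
M = -13 (M = -(-5 + 18) = -1*13 = -13)
W(h) = h^(3/2)/4 (W(h) = (h*√h)/4 = h^(3/2)/4)
W(M)*o = ((-13)^(3/2)/4)*(-37) = ((-13*I*√13)/4)*(-37) = -13*I*√13/4*(-37) = 481*I*√13/4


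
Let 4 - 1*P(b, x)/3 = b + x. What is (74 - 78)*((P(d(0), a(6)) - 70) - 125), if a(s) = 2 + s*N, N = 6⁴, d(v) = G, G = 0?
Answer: 94068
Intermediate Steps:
d(v) = 0
N = 1296
a(s) = 2 + 1296*s (a(s) = 2 + s*1296 = 2 + 1296*s)
P(b, x) = 12 - 3*b - 3*x (P(b, x) = 12 - 3*(b + x) = 12 + (-3*b - 3*x) = 12 - 3*b - 3*x)
(74 - 78)*((P(d(0), a(6)) - 70) - 125) = (74 - 78)*(((12 - 3*0 - 3*(2 + 1296*6)) - 70) - 125) = -4*(((12 + 0 - 3*(2 + 7776)) - 70) - 125) = -4*(((12 + 0 - 3*7778) - 70) - 125) = -4*(((12 + 0 - 23334) - 70) - 125) = -4*((-23322 - 70) - 125) = -4*(-23392 - 125) = -4*(-23517) = 94068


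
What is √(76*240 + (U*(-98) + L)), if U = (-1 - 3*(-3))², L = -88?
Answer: 6*√330 ≈ 109.00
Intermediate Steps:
U = 64 (U = (-1 + 9)² = 8² = 64)
√(76*240 + (U*(-98) + L)) = √(76*240 + (64*(-98) - 88)) = √(18240 + (-6272 - 88)) = √(18240 - 6360) = √11880 = 6*√330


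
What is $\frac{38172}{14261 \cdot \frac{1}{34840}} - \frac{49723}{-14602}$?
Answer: $\frac{1493853164051}{16018394} \approx 93259.0$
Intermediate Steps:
$\frac{38172}{14261 \cdot \frac{1}{34840}} - \frac{49723}{-14602} = \frac{38172}{14261 \cdot \frac{1}{34840}} - - \frac{49723}{14602} = \frac{38172}{\frac{1097}{2680}} + \frac{49723}{14602} = 38172 \cdot \frac{2680}{1097} + \frac{49723}{14602} = \frac{102300960}{1097} + \frac{49723}{14602} = \frac{1493853164051}{16018394}$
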